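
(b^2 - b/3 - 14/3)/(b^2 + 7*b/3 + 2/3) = (3*b - 7)/(3*b + 1)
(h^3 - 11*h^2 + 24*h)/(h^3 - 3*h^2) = (h - 8)/h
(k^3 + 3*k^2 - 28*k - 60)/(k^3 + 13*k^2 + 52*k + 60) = (k - 5)/(k + 5)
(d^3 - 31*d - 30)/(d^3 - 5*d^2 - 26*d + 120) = (d + 1)/(d - 4)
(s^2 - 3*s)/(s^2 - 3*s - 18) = s*(3 - s)/(-s^2 + 3*s + 18)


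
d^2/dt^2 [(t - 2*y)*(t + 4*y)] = 2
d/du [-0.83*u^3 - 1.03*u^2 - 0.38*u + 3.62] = -2.49*u^2 - 2.06*u - 0.38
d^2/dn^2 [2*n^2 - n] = 4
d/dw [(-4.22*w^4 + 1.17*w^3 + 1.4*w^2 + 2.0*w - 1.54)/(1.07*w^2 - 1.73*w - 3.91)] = (-9.0308*w^5 + 23.1537*w^4 + 61.9526*w^3 - 18.2861*w^2 - 7.6524*w - 10.4842)/(1.1449*w^4 - 3.7022*w^3 - 5.3745*w^2 + 13.5286*w + 15.2881)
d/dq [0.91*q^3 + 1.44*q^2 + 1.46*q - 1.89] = 2.73*q^2 + 2.88*q + 1.46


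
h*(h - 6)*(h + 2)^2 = h^4 - 2*h^3 - 20*h^2 - 24*h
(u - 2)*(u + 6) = u^2 + 4*u - 12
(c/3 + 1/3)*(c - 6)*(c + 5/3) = c^3/3 - 10*c^2/9 - 43*c/9 - 10/3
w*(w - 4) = w^2 - 4*w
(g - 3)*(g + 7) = g^2 + 4*g - 21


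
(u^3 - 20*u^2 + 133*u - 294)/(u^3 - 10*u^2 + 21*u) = (u^2 - 13*u + 42)/(u*(u - 3))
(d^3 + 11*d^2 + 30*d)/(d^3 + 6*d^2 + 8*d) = (d^2 + 11*d + 30)/(d^2 + 6*d + 8)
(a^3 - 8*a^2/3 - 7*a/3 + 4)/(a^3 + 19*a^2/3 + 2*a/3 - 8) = (a - 3)/(a + 6)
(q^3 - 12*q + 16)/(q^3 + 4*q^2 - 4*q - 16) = (q - 2)/(q + 2)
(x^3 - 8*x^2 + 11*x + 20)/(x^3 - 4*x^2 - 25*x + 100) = (x + 1)/(x + 5)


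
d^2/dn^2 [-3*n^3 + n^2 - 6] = 2 - 18*n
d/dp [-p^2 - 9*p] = -2*p - 9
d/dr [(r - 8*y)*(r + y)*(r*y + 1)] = 3*r^2*y - 14*r*y^2 + 2*r - 8*y^3 - 7*y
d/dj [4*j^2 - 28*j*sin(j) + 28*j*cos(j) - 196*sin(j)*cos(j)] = -28*sqrt(2)*j*sin(j + pi/4) + 8*j - 196*cos(2*j) + 28*sqrt(2)*cos(j + pi/4)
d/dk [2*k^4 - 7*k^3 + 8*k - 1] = 8*k^3 - 21*k^2 + 8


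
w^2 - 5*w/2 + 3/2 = (w - 3/2)*(w - 1)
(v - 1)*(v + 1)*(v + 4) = v^3 + 4*v^2 - v - 4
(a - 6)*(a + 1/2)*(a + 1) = a^3 - 9*a^2/2 - 17*a/2 - 3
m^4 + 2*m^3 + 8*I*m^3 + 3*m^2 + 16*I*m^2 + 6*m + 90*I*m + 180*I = (m + 2)*(m - 3*I)*(m + 5*I)*(m + 6*I)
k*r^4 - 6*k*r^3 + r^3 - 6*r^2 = r^2*(r - 6)*(k*r + 1)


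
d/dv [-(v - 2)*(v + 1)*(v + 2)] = -3*v^2 - 2*v + 4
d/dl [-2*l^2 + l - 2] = 1 - 4*l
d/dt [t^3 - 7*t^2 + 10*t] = 3*t^2 - 14*t + 10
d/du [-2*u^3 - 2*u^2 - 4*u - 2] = -6*u^2 - 4*u - 4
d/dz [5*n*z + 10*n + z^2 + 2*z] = 5*n + 2*z + 2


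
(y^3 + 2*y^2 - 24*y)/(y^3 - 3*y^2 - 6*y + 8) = y*(y + 6)/(y^2 + y - 2)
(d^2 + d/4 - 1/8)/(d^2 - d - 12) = (-d^2 - d/4 + 1/8)/(-d^2 + d + 12)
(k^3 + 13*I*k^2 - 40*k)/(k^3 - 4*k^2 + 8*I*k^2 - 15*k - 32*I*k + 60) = k*(k + 8*I)/(k^2 + k*(-4 + 3*I) - 12*I)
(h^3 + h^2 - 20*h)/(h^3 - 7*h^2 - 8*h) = (-h^2 - h + 20)/(-h^2 + 7*h + 8)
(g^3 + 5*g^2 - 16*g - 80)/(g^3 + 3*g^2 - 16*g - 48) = (g + 5)/(g + 3)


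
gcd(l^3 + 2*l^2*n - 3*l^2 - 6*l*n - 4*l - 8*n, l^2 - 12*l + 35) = 1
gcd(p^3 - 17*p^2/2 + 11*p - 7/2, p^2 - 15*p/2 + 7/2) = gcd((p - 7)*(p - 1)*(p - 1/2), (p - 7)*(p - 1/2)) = p^2 - 15*p/2 + 7/2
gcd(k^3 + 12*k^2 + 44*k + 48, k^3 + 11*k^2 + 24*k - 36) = k + 6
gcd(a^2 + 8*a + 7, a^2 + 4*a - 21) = a + 7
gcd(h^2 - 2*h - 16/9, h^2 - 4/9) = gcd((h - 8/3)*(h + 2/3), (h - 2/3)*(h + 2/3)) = h + 2/3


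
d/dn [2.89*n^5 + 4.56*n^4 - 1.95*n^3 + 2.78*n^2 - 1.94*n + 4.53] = 14.45*n^4 + 18.24*n^3 - 5.85*n^2 + 5.56*n - 1.94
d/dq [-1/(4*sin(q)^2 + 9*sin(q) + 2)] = (8*sin(q) + 9)*cos(q)/(4*sin(q)^2 + 9*sin(q) + 2)^2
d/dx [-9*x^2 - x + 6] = -18*x - 1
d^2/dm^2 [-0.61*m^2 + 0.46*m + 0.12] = -1.22000000000000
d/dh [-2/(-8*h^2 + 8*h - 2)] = 4*(1 - 2*h)/(4*h^2 - 4*h + 1)^2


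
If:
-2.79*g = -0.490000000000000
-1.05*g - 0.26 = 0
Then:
No Solution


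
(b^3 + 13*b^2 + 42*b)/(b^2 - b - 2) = b*(b^2 + 13*b + 42)/(b^2 - b - 2)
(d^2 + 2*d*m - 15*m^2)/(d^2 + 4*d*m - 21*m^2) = (d + 5*m)/(d + 7*m)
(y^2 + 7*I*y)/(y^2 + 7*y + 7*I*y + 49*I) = y/(y + 7)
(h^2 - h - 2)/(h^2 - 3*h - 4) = (h - 2)/(h - 4)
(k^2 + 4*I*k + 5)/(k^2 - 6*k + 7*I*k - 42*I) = (k^2 + 4*I*k + 5)/(k^2 + k*(-6 + 7*I) - 42*I)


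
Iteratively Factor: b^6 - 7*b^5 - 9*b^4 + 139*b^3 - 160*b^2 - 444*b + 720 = (b - 3)*(b^5 - 4*b^4 - 21*b^3 + 76*b^2 + 68*b - 240) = (b - 3)^2*(b^4 - b^3 - 24*b^2 + 4*b + 80) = (b - 3)^2*(b + 2)*(b^3 - 3*b^2 - 18*b + 40) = (b - 5)*(b - 3)^2*(b + 2)*(b^2 + 2*b - 8) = (b - 5)*(b - 3)^2*(b - 2)*(b + 2)*(b + 4)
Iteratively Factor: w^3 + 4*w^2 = (w)*(w^2 + 4*w) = w^2*(w + 4)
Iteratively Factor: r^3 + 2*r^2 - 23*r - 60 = (r + 4)*(r^2 - 2*r - 15) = (r + 3)*(r + 4)*(r - 5)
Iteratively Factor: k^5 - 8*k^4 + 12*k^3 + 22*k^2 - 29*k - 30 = (k - 5)*(k^4 - 3*k^3 - 3*k^2 + 7*k + 6) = (k - 5)*(k - 2)*(k^3 - k^2 - 5*k - 3) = (k - 5)*(k - 2)*(k + 1)*(k^2 - 2*k - 3) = (k - 5)*(k - 2)*(k + 1)^2*(k - 3)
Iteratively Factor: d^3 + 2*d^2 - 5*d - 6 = (d + 3)*(d^2 - d - 2) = (d + 1)*(d + 3)*(d - 2)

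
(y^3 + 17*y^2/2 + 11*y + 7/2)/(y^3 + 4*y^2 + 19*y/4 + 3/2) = 2*(y^2 + 8*y + 7)/(2*y^2 + 7*y + 6)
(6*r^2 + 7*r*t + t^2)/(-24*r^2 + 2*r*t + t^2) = (-r - t)/(4*r - t)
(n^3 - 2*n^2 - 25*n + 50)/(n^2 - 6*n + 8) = (n^2 - 25)/(n - 4)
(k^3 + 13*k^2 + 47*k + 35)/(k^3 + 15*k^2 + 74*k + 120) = (k^2 + 8*k + 7)/(k^2 + 10*k + 24)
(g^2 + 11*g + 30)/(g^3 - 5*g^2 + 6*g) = (g^2 + 11*g + 30)/(g*(g^2 - 5*g + 6))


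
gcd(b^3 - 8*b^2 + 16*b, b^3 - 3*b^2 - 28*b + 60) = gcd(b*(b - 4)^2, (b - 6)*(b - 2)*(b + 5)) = 1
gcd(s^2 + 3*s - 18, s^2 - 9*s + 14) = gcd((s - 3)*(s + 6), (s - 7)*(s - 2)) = 1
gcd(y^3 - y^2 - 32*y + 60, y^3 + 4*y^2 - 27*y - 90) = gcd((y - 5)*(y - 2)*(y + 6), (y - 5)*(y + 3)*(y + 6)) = y^2 + y - 30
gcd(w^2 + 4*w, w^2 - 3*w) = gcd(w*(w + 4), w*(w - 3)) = w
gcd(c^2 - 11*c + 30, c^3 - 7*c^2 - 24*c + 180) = c - 6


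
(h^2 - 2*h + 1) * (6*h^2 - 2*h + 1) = 6*h^4 - 14*h^3 + 11*h^2 - 4*h + 1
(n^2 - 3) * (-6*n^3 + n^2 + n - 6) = -6*n^5 + n^4 + 19*n^3 - 9*n^2 - 3*n + 18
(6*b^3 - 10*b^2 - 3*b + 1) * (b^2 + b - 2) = 6*b^5 - 4*b^4 - 25*b^3 + 18*b^2 + 7*b - 2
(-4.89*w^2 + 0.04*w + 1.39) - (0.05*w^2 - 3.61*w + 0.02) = -4.94*w^2 + 3.65*w + 1.37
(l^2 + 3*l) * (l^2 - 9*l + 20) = l^4 - 6*l^3 - 7*l^2 + 60*l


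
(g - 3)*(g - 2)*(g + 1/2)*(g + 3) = g^4 - 3*g^3/2 - 10*g^2 + 27*g/2 + 9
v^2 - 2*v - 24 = (v - 6)*(v + 4)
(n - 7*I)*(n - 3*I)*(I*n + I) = I*n^3 + 10*n^2 + I*n^2 + 10*n - 21*I*n - 21*I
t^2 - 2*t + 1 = (t - 1)^2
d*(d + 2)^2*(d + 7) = d^4 + 11*d^3 + 32*d^2 + 28*d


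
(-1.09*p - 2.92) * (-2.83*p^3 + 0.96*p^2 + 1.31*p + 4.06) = 3.0847*p^4 + 7.2172*p^3 - 4.2311*p^2 - 8.2506*p - 11.8552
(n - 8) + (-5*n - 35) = -4*n - 43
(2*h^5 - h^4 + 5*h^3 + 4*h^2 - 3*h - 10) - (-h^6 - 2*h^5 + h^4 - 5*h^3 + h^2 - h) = h^6 + 4*h^5 - 2*h^4 + 10*h^3 + 3*h^2 - 2*h - 10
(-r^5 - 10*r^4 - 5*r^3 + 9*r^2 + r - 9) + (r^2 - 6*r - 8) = -r^5 - 10*r^4 - 5*r^3 + 10*r^2 - 5*r - 17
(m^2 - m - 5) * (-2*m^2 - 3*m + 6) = -2*m^4 - m^3 + 19*m^2 + 9*m - 30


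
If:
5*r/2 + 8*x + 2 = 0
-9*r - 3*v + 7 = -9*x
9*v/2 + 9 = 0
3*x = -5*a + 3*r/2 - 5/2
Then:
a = 59/630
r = 172/189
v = -2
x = -101/189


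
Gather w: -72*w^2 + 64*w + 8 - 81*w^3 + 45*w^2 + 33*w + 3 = -81*w^3 - 27*w^2 + 97*w + 11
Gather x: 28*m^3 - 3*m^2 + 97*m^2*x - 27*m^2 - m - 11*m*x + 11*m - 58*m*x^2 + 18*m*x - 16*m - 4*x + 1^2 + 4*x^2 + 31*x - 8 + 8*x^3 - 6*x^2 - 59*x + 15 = 28*m^3 - 30*m^2 - 6*m + 8*x^3 + x^2*(-58*m - 2) + x*(97*m^2 + 7*m - 32) + 8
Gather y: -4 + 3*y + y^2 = y^2 + 3*y - 4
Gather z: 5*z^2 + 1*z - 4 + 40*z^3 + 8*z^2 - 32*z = 40*z^3 + 13*z^2 - 31*z - 4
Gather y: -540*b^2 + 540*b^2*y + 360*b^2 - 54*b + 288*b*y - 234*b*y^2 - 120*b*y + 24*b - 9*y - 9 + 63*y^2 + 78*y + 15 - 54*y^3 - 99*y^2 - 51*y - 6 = -180*b^2 - 30*b - 54*y^3 + y^2*(-234*b - 36) + y*(540*b^2 + 168*b + 18)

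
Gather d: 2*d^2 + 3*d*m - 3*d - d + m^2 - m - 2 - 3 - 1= 2*d^2 + d*(3*m - 4) + m^2 - m - 6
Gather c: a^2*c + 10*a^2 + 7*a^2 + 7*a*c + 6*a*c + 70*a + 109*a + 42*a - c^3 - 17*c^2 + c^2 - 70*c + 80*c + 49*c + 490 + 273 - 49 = 17*a^2 + 221*a - c^3 - 16*c^2 + c*(a^2 + 13*a + 59) + 714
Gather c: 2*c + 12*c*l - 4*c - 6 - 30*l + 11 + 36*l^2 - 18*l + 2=c*(12*l - 2) + 36*l^2 - 48*l + 7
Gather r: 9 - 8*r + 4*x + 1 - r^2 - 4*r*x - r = -r^2 + r*(-4*x - 9) + 4*x + 10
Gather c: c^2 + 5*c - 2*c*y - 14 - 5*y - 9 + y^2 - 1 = c^2 + c*(5 - 2*y) + y^2 - 5*y - 24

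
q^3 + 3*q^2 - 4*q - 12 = (q - 2)*(q + 2)*(q + 3)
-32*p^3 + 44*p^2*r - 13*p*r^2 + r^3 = (-8*p + r)*(-4*p + r)*(-p + r)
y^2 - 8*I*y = y*(y - 8*I)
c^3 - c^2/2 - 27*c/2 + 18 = (c - 3)*(c - 3/2)*(c + 4)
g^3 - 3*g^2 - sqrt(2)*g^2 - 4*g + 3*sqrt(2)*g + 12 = (g - 3)*(g - 2*sqrt(2))*(g + sqrt(2))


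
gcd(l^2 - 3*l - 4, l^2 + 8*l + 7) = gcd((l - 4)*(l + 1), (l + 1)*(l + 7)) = l + 1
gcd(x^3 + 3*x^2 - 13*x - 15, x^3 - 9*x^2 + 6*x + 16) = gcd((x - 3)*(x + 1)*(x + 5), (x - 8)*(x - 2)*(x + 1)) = x + 1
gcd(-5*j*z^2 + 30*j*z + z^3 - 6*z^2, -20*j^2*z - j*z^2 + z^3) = -5*j*z + z^2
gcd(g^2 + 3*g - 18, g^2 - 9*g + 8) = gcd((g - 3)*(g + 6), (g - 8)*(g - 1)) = 1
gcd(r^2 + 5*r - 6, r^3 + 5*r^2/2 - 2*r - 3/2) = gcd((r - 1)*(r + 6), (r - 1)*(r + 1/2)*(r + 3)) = r - 1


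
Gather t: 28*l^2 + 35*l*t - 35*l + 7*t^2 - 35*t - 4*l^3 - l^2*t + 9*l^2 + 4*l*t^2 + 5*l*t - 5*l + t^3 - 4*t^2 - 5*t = -4*l^3 + 37*l^2 - 40*l + t^3 + t^2*(4*l + 3) + t*(-l^2 + 40*l - 40)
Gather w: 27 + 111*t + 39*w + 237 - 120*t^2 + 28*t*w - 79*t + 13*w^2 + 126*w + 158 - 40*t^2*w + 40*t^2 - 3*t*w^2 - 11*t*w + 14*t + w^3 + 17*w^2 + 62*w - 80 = -80*t^2 + 46*t + w^3 + w^2*(30 - 3*t) + w*(-40*t^2 + 17*t + 227) + 342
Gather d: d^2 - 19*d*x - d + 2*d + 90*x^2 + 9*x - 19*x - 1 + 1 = d^2 + d*(1 - 19*x) + 90*x^2 - 10*x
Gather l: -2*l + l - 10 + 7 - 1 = -l - 4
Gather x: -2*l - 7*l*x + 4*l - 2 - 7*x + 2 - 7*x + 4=2*l + x*(-7*l - 14) + 4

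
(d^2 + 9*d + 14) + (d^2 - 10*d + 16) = 2*d^2 - d + 30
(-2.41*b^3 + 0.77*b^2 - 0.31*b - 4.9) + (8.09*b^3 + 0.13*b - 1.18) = 5.68*b^3 + 0.77*b^2 - 0.18*b - 6.08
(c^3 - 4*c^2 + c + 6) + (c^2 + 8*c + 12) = c^3 - 3*c^2 + 9*c + 18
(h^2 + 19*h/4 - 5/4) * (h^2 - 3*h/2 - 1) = h^4 + 13*h^3/4 - 75*h^2/8 - 23*h/8 + 5/4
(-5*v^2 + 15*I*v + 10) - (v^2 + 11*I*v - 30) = -6*v^2 + 4*I*v + 40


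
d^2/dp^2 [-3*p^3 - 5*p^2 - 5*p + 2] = -18*p - 10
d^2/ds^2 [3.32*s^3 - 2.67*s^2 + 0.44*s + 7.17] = 19.92*s - 5.34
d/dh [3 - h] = -1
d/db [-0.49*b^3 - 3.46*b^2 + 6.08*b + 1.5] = -1.47*b^2 - 6.92*b + 6.08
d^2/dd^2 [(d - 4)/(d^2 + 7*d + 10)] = 2*((d - 4)*(2*d + 7)^2 - 3*(d + 1)*(d^2 + 7*d + 10))/(d^2 + 7*d + 10)^3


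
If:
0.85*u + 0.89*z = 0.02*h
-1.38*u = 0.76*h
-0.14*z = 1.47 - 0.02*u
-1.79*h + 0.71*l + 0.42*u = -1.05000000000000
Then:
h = -16.74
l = -49.15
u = 9.22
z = -9.18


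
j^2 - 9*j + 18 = (j - 6)*(j - 3)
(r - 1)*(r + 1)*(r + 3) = r^3 + 3*r^2 - r - 3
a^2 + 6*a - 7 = (a - 1)*(a + 7)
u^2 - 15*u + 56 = (u - 8)*(u - 7)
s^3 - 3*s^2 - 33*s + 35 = (s - 7)*(s - 1)*(s + 5)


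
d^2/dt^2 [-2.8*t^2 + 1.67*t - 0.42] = -5.60000000000000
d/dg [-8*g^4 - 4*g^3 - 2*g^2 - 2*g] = -32*g^3 - 12*g^2 - 4*g - 2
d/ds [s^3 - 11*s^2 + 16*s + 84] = 3*s^2 - 22*s + 16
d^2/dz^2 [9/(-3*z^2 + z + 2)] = 18*(-9*z^2 + 3*z + (6*z - 1)^2 + 6)/(-3*z^2 + z + 2)^3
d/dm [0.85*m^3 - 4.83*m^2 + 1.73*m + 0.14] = 2.55*m^2 - 9.66*m + 1.73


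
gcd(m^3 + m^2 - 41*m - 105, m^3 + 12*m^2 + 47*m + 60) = m^2 + 8*m + 15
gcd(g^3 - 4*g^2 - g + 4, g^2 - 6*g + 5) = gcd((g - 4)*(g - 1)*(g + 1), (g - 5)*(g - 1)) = g - 1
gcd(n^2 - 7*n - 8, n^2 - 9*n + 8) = n - 8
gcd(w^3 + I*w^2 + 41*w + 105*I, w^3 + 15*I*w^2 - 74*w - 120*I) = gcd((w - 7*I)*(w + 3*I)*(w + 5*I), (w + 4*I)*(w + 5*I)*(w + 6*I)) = w + 5*I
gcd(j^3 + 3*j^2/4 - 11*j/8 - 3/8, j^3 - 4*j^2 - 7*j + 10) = j - 1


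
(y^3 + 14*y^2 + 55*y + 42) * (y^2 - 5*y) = y^5 + 9*y^4 - 15*y^3 - 233*y^2 - 210*y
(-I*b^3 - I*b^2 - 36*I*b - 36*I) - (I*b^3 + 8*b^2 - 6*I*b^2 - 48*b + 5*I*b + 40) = -2*I*b^3 - 8*b^2 + 5*I*b^2 + 48*b - 41*I*b - 40 - 36*I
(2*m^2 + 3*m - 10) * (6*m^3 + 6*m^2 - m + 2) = 12*m^5 + 30*m^4 - 44*m^3 - 59*m^2 + 16*m - 20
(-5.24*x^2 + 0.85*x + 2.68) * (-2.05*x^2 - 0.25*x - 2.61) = 10.742*x^4 - 0.4325*x^3 + 7.9699*x^2 - 2.8885*x - 6.9948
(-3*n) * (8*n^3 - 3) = -24*n^4 + 9*n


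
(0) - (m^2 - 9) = 9 - m^2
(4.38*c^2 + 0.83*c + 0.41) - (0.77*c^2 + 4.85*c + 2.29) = 3.61*c^2 - 4.02*c - 1.88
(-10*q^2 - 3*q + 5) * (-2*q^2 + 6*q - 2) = 20*q^4 - 54*q^3 - 8*q^2 + 36*q - 10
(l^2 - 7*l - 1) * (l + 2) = l^3 - 5*l^2 - 15*l - 2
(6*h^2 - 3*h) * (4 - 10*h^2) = -60*h^4 + 30*h^3 + 24*h^2 - 12*h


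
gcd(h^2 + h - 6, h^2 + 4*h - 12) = h - 2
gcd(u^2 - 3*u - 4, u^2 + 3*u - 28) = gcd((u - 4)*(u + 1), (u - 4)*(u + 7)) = u - 4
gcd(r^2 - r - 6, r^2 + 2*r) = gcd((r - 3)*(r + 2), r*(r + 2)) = r + 2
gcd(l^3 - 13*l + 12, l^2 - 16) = l + 4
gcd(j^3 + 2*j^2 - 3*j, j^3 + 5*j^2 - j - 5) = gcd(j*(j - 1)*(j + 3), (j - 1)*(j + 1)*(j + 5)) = j - 1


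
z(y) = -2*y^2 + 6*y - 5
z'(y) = 6 - 4*y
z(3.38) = -7.57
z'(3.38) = -7.52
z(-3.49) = -50.30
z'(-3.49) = 19.96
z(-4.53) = -73.22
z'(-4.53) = 24.12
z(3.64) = -9.66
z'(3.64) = -8.56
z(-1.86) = -23.08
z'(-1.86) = 13.44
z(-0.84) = -11.45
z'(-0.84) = 9.36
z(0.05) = -4.70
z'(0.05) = 5.80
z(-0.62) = -9.49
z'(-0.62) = 8.48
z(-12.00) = -365.00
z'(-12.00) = 54.00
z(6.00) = -41.00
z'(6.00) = -18.00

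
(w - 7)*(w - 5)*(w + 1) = w^3 - 11*w^2 + 23*w + 35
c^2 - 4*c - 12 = (c - 6)*(c + 2)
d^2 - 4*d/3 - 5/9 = (d - 5/3)*(d + 1/3)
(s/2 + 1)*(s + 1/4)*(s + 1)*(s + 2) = s^4/2 + 21*s^3/8 + 37*s^2/8 + 3*s + 1/2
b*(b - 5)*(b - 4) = b^3 - 9*b^2 + 20*b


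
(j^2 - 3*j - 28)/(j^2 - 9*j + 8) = (j^2 - 3*j - 28)/(j^2 - 9*j + 8)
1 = 1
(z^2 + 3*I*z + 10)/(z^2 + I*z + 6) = (z + 5*I)/(z + 3*I)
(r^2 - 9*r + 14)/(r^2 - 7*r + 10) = (r - 7)/(r - 5)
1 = 1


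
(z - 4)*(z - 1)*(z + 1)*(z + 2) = z^4 - 2*z^3 - 9*z^2 + 2*z + 8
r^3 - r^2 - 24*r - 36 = (r - 6)*(r + 2)*(r + 3)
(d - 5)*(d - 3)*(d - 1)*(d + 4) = d^4 - 5*d^3 - 13*d^2 + 77*d - 60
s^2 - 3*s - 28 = (s - 7)*(s + 4)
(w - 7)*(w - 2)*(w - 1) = w^3 - 10*w^2 + 23*w - 14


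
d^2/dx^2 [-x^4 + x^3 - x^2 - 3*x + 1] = -12*x^2 + 6*x - 2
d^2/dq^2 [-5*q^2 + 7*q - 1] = -10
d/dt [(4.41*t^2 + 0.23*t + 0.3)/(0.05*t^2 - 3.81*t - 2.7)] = (-16.8136*t^2 - 23.844*t + 0.522)/(0.0025*t^4 - 0.381*t^3 + 14.2461*t^2 + 20.574*t + 7.29)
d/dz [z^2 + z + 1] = 2*z + 1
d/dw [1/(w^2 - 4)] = -2*w/(w^2 - 4)^2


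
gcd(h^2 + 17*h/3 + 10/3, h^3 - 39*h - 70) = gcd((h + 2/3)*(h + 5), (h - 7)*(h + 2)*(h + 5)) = h + 5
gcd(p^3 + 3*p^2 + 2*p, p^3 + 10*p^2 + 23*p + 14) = p^2 + 3*p + 2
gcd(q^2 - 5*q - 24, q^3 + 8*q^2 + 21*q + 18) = q + 3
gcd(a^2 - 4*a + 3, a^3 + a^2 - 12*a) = a - 3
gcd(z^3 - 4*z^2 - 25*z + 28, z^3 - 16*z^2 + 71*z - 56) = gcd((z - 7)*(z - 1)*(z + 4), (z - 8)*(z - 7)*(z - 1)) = z^2 - 8*z + 7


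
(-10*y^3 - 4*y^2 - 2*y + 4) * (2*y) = -20*y^4 - 8*y^3 - 4*y^2 + 8*y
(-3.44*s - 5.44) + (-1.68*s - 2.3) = -5.12*s - 7.74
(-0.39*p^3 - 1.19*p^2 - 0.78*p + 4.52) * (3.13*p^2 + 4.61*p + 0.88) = -1.2207*p^5 - 5.5226*p^4 - 8.2705*p^3 + 9.5046*p^2 + 20.1508*p + 3.9776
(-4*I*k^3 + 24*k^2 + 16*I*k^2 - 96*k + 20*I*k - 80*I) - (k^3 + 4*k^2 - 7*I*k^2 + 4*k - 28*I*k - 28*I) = -k^3 - 4*I*k^3 + 20*k^2 + 23*I*k^2 - 100*k + 48*I*k - 52*I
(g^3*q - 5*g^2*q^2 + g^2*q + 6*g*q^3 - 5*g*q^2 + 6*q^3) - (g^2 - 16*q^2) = g^3*q - 5*g^2*q^2 + g^2*q - g^2 + 6*g*q^3 - 5*g*q^2 + 6*q^3 + 16*q^2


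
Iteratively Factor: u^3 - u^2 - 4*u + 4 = (u + 2)*(u^2 - 3*u + 2) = (u - 1)*(u + 2)*(u - 2)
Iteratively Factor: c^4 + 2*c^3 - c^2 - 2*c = (c - 1)*(c^3 + 3*c^2 + 2*c) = c*(c - 1)*(c^2 + 3*c + 2) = c*(c - 1)*(c + 1)*(c + 2)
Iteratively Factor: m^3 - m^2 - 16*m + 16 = (m - 4)*(m^2 + 3*m - 4) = (m - 4)*(m + 4)*(m - 1)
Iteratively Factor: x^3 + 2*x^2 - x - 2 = (x + 1)*(x^2 + x - 2) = (x - 1)*(x + 1)*(x + 2)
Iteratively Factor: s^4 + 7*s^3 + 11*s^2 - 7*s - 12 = (s + 4)*(s^3 + 3*s^2 - s - 3) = (s + 3)*(s + 4)*(s^2 - 1) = (s + 1)*(s + 3)*(s + 4)*(s - 1)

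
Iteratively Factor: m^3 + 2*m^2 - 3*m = (m + 3)*(m^2 - m) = (m - 1)*(m + 3)*(m)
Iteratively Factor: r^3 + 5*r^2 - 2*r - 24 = (r + 4)*(r^2 + r - 6) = (r + 3)*(r + 4)*(r - 2)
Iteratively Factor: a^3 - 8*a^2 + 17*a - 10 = (a - 2)*(a^2 - 6*a + 5) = (a - 5)*(a - 2)*(a - 1)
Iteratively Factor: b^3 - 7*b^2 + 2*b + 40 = (b - 4)*(b^2 - 3*b - 10) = (b - 4)*(b + 2)*(b - 5)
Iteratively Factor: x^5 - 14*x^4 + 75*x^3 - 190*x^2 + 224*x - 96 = (x - 4)*(x^4 - 10*x^3 + 35*x^2 - 50*x + 24) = (x - 4)*(x - 2)*(x^3 - 8*x^2 + 19*x - 12) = (x - 4)*(x - 2)*(x - 1)*(x^2 - 7*x + 12) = (x - 4)^2*(x - 2)*(x - 1)*(x - 3)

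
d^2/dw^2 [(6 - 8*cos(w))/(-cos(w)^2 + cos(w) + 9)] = 2*(36*sin(w)^4*cos(w) - 8*sin(w)^4 + 145*sin(w)^2 + 1111*cos(w)/4 + 249*cos(3*w)/4 - 2*cos(5*w) - 5)/(sin(w)^2 + cos(w) + 8)^3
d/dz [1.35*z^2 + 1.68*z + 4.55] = 2.7*z + 1.68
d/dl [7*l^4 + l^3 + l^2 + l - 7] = 28*l^3 + 3*l^2 + 2*l + 1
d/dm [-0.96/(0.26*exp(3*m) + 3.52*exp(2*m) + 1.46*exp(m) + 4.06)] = (0.7488*exp(2*m) + 6.7584*exp(m) + 1.4016)*exp(m)/(0.26*exp(3*m) + 3.52*exp(2*m) + 1.46*exp(m) + 4.06)^2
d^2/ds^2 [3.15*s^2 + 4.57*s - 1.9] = 6.30000000000000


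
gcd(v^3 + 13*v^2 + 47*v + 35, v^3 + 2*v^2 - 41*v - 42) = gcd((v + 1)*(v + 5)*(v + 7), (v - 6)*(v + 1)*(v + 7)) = v^2 + 8*v + 7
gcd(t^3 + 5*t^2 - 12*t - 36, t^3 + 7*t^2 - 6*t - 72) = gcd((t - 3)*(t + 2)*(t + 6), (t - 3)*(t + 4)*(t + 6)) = t^2 + 3*t - 18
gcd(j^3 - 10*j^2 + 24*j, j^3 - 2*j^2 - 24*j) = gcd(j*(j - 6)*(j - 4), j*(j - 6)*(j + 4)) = j^2 - 6*j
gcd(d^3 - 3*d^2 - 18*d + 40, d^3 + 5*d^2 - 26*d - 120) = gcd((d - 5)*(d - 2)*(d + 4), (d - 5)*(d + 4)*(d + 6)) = d^2 - d - 20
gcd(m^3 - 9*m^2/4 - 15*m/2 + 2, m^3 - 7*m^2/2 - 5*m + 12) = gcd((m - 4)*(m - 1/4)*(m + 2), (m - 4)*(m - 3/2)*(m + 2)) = m^2 - 2*m - 8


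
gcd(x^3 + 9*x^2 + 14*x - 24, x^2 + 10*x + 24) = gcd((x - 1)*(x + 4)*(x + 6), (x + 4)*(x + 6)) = x^2 + 10*x + 24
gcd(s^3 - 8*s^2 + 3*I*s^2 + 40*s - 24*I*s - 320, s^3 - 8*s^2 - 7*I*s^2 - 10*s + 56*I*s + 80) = s^2 + s*(-8 - 5*I) + 40*I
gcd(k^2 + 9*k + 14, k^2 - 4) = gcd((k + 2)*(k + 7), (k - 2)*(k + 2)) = k + 2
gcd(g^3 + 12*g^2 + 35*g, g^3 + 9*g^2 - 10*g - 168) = g + 7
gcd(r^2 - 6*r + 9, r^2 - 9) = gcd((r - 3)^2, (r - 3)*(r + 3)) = r - 3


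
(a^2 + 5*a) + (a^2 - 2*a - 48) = 2*a^2 + 3*a - 48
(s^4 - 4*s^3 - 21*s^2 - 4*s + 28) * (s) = s^5 - 4*s^4 - 21*s^3 - 4*s^2 + 28*s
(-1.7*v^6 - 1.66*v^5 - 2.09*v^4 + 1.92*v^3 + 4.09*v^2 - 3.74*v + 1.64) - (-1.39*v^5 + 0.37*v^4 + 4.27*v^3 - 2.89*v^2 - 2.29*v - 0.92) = -1.7*v^6 - 0.27*v^5 - 2.46*v^4 - 2.35*v^3 + 6.98*v^2 - 1.45*v + 2.56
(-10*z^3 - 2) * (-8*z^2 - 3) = 80*z^5 + 30*z^3 + 16*z^2 + 6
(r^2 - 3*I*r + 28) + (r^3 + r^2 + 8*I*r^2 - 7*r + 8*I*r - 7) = r^3 + 2*r^2 + 8*I*r^2 - 7*r + 5*I*r + 21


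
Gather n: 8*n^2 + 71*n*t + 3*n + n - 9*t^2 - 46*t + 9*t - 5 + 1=8*n^2 + n*(71*t + 4) - 9*t^2 - 37*t - 4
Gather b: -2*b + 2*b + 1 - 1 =0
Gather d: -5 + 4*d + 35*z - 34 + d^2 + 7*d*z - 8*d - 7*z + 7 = d^2 + d*(7*z - 4) + 28*z - 32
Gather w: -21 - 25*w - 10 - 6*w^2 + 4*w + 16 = -6*w^2 - 21*w - 15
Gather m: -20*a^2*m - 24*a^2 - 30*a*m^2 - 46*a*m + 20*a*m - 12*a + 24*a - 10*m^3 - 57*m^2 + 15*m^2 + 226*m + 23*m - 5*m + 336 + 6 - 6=-24*a^2 + 12*a - 10*m^3 + m^2*(-30*a - 42) + m*(-20*a^2 - 26*a + 244) + 336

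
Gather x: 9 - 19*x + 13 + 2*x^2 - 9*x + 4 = 2*x^2 - 28*x + 26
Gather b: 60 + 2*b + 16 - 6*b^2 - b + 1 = -6*b^2 + b + 77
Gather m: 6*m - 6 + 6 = 6*m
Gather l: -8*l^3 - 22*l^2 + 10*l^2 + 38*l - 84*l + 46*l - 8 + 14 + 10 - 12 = -8*l^3 - 12*l^2 + 4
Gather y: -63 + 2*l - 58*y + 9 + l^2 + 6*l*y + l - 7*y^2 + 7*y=l^2 + 3*l - 7*y^2 + y*(6*l - 51) - 54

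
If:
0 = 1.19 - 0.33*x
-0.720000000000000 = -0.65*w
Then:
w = 1.11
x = 3.61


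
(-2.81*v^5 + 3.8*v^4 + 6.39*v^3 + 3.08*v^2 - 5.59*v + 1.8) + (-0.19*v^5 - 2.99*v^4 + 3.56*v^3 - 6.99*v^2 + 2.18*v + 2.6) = -3.0*v^5 + 0.81*v^4 + 9.95*v^3 - 3.91*v^2 - 3.41*v + 4.4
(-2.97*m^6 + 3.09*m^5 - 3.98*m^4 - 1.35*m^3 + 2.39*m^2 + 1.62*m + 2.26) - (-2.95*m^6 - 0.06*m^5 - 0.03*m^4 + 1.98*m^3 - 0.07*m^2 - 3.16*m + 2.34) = -0.02*m^6 + 3.15*m^5 - 3.95*m^4 - 3.33*m^3 + 2.46*m^2 + 4.78*m - 0.0800000000000001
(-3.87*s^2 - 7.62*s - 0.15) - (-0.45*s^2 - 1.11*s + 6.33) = -3.42*s^2 - 6.51*s - 6.48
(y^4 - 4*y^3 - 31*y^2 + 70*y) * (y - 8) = y^5 - 12*y^4 + y^3 + 318*y^2 - 560*y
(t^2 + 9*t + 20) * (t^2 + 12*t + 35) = t^4 + 21*t^3 + 163*t^2 + 555*t + 700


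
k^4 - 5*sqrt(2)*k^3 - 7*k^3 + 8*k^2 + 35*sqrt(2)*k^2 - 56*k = k*(k - 7)*(k - 4*sqrt(2))*(k - sqrt(2))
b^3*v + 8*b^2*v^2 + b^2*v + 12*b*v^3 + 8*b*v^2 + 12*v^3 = (b + 2*v)*(b + 6*v)*(b*v + v)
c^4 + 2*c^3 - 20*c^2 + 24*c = c*(c - 2)^2*(c + 6)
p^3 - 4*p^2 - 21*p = p*(p - 7)*(p + 3)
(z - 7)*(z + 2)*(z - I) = z^3 - 5*z^2 - I*z^2 - 14*z + 5*I*z + 14*I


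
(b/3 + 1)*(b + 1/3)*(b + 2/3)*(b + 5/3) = b^4/3 + 17*b^3/9 + 89*b^2/27 + 163*b/81 + 10/27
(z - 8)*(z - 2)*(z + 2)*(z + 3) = z^4 - 5*z^3 - 28*z^2 + 20*z + 96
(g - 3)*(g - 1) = g^2 - 4*g + 3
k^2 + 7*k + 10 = (k + 2)*(k + 5)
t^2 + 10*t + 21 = (t + 3)*(t + 7)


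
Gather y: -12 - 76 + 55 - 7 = -40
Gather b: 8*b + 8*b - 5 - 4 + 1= 16*b - 8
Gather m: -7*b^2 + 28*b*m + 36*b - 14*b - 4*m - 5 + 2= -7*b^2 + 22*b + m*(28*b - 4) - 3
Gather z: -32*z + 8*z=-24*z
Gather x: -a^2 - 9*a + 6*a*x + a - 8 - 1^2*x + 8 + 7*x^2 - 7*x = -a^2 - 8*a + 7*x^2 + x*(6*a - 8)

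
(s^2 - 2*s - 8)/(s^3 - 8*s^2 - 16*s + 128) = (s + 2)/(s^2 - 4*s - 32)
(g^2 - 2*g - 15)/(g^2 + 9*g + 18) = (g - 5)/(g + 6)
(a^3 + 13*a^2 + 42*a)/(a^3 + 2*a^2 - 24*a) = (a + 7)/(a - 4)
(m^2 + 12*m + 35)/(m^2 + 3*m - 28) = (m + 5)/(m - 4)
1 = 1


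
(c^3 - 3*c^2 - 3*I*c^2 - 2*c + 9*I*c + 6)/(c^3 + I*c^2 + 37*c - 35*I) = (c^2 - c*(3 + 2*I) + 6*I)/(c^2 + 2*I*c + 35)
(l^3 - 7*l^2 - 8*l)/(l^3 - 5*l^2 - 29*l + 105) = l*(l^2 - 7*l - 8)/(l^3 - 5*l^2 - 29*l + 105)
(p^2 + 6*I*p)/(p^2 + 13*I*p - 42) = p/(p + 7*I)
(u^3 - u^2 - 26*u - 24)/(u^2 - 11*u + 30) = (u^2 + 5*u + 4)/(u - 5)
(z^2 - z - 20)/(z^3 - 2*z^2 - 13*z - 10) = (z + 4)/(z^2 + 3*z + 2)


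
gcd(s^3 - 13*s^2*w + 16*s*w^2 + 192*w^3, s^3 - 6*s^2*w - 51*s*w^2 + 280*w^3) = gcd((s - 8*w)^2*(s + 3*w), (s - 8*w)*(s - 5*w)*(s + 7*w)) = s - 8*w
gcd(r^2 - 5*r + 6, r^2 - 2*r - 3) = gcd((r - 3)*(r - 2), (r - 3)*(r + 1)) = r - 3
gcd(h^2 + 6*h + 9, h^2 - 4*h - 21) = h + 3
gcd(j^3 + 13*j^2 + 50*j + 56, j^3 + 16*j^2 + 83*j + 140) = j^2 + 11*j + 28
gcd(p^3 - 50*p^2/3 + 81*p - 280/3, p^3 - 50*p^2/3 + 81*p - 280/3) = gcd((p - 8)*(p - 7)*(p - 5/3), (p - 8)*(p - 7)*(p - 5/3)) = p^3 - 50*p^2/3 + 81*p - 280/3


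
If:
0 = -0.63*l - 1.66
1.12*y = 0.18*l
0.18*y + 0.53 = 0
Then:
No Solution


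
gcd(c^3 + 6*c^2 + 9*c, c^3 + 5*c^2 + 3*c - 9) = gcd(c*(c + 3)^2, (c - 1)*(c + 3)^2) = c^2 + 6*c + 9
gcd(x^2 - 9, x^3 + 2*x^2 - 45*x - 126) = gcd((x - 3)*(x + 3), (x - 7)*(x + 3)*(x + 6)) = x + 3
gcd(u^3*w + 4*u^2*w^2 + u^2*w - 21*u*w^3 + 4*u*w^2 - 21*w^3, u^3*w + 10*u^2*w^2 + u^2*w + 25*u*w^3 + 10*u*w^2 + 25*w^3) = u*w + w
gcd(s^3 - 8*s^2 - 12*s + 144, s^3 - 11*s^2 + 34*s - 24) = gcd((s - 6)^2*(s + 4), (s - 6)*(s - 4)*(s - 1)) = s - 6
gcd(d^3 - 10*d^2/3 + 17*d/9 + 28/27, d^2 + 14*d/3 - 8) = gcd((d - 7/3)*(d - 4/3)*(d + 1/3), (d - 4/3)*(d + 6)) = d - 4/3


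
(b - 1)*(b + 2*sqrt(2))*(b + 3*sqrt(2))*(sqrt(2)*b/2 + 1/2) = sqrt(2)*b^4/2 - sqrt(2)*b^3/2 + 11*b^3/2 - 11*b^2/2 + 17*sqrt(2)*b^2/2 - 17*sqrt(2)*b/2 + 6*b - 6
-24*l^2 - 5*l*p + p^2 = (-8*l + p)*(3*l + p)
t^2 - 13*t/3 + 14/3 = (t - 7/3)*(t - 2)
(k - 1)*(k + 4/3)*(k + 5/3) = k^3 + 2*k^2 - 7*k/9 - 20/9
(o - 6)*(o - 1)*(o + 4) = o^3 - 3*o^2 - 22*o + 24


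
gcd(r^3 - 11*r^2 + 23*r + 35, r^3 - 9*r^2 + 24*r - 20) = r - 5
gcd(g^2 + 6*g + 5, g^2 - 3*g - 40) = g + 5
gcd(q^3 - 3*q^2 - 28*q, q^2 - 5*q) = q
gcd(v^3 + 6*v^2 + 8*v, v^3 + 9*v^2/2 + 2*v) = v^2 + 4*v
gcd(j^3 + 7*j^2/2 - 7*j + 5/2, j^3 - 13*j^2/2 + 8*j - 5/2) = j^2 - 3*j/2 + 1/2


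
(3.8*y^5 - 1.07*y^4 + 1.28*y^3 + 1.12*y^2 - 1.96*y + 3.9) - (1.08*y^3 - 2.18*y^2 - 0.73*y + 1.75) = 3.8*y^5 - 1.07*y^4 + 0.2*y^3 + 3.3*y^2 - 1.23*y + 2.15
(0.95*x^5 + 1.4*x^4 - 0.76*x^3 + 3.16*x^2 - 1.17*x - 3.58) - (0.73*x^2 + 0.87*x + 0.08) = 0.95*x^5 + 1.4*x^4 - 0.76*x^3 + 2.43*x^2 - 2.04*x - 3.66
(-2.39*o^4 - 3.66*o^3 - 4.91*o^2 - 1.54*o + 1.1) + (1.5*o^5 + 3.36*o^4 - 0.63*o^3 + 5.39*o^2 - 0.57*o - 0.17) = 1.5*o^5 + 0.97*o^4 - 4.29*o^3 + 0.48*o^2 - 2.11*o + 0.93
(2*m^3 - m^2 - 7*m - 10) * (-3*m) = -6*m^4 + 3*m^3 + 21*m^2 + 30*m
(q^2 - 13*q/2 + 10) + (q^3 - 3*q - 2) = q^3 + q^2 - 19*q/2 + 8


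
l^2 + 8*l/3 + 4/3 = (l + 2/3)*(l + 2)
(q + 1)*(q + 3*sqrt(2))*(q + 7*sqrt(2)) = q^3 + q^2 + 10*sqrt(2)*q^2 + 10*sqrt(2)*q + 42*q + 42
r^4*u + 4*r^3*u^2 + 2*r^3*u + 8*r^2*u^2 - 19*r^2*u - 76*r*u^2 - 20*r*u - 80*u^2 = (r - 4)*(r + 5)*(r + 4*u)*(r*u + u)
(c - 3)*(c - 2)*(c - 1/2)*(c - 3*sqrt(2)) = c^4 - 11*c^3/2 - 3*sqrt(2)*c^3 + 17*c^2/2 + 33*sqrt(2)*c^2/2 - 51*sqrt(2)*c/2 - 3*c + 9*sqrt(2)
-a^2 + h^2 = (-a + h)*(a + h)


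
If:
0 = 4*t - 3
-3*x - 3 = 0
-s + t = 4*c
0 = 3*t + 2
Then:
No Solution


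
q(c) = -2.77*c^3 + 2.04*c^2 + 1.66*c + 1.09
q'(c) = -8.31*c^2 + 4.08*c + 1.66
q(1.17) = 1.39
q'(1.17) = -4.94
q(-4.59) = 304.32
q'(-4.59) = -192.14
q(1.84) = -6.20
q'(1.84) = -18.97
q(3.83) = -118.25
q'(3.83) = -104.61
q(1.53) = -1.52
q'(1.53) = -11.55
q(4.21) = -162.46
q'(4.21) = -128.45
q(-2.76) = 70.29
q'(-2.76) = -72.90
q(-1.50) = 12.54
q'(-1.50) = -23.16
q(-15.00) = 9783.94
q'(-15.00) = -1929.29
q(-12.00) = 5061.49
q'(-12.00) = -1243.94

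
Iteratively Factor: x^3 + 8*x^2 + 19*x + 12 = (x + 1)*(x^2 + 7*x + 12) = (x + 1)*(x + 3)*(x + 4)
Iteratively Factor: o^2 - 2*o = (o)*(o - 2)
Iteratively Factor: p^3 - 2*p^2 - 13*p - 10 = (p - 5)*(p^2 + 3*p + 2) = (p - 5)*(p + 2)*(p + 1)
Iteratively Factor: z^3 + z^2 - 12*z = (z)*(z^2 + z - 12) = z*(z - 3)*(z + 4)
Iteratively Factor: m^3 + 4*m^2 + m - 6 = (m - 1)*(m^2 + 5*m + 6) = (m - 1)*(m + 3)*(m + 2)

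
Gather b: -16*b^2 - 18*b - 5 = -16*b^2 - 18*b - 5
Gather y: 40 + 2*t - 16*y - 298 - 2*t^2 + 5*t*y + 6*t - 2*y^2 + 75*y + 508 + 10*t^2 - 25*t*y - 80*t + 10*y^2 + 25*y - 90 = 8*t^2 - 72*t + 8*y^2 + y*(84 - 20*t) + 160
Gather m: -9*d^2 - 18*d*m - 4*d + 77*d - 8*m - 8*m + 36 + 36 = -9*d^2 + 73*d + m*(-18*d - 16) + 72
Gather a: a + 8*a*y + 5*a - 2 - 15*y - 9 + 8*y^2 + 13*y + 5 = a*(8*y + 6) + 8*y^2 - 2*y - 6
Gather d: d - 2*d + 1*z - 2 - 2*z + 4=-d - z + 2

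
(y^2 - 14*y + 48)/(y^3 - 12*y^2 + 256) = (y - 6)/(y^2 - 4*y - 32)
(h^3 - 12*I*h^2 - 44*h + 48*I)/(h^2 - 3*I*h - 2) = (h^2 - 10*I*h - 24)/(h - I)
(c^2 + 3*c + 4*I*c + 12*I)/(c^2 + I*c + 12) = (c + 3)/(c - 3*I)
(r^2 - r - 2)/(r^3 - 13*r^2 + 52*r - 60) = (r + 1)/(r^2 - 11*r + 30)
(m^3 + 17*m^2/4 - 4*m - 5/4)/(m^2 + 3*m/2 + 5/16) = 4*(m^2 + 4*m - 5)/(4*m + 5)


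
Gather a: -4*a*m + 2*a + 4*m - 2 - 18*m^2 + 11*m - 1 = a*(2 - 4*m) - 18*m^2 + 15*m - 3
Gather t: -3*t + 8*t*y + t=t*(8*y - 2)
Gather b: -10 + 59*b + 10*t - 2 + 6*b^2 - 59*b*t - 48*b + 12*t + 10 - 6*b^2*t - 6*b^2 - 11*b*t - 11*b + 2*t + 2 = -6*b^2*t - 70*b*t + 24*t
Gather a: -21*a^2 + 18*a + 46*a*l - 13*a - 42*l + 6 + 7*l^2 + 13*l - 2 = -21*a^2 + a*(46*l + 5) + 7*l^2 - 29*l + 4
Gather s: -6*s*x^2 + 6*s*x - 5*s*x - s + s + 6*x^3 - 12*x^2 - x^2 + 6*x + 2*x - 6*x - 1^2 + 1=s*(-6*x^2 + x) + 6*x^3 - 13*x^2 + 2*x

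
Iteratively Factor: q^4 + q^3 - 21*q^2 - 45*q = (q)*(q^3 + q^2 - 21*q - 45) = q*(q + 3)*(q^2 - 2*q - 15) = q*(q + 3)^2*(q - 5)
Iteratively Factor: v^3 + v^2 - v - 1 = (v + 1)*(v^2 - 1) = (v + 1)^2*(v - 1)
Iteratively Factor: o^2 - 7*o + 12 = (o - 3)*(o - 4)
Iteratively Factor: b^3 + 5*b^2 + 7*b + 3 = (b + 1)*(b^2 + 4*b + 3) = (b + 1)^2*(b + 3)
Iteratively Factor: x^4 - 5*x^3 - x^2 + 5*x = (x + 1)*(x^3 - 6*x^2 + 5*x) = (x - 5)*(x + 1)*(x^2 - x) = (x - 5)*(x - 1)*(x + 1)*(x)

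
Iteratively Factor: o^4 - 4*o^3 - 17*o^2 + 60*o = (o - 5)*(o^3 + o^2 - 12*o) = (o - 5)*(o + 4)*(o^2 - 3*o) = (o - 5)*(o - 3)*(o + 4)*(o)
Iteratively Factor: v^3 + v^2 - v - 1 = (v - 1)*(v^2 + 2*v + 1) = (v - 1)*(v + 1)*(v + 1)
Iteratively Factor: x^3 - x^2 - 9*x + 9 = (x - 3)*(x^2 + 2*x - 3) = (x - 3)*(x + 3)*(x - 1)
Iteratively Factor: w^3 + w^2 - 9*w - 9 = (w + 3)*(w^2 - 2*w - 3) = (w + 1)*(w + 3)*(w - 3)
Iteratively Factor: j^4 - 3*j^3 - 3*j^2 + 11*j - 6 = (j + 2)*(j^3 - 5*j^2 + 7*j - 3) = (j - 1)*(j + 2)*(j^2 - 4*j + 3) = (j - 3)*(j - 1)*(j + 2)*(j - 1)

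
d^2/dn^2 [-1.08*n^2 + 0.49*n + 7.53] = -2.16000000000000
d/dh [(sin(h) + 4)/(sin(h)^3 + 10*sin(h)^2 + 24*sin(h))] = -2*(sin(h) + 3)*cos(h)/((sin(h) + 6)^2*sin(h)^2)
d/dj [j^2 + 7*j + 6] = 2*j + 7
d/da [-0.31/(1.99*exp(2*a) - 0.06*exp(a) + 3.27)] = (1.2338*exp(a) - 0.0186)*exp(a)/(1.99*exp(2*a) - 0.06*exp(a) + 3.27)^2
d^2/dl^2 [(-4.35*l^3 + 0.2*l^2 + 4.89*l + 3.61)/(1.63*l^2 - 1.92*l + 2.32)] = (-1.4210854715202e-14*l^4 + 28.064562*l^3 + 169.270374*l^2 - 319.21992*l + 45.029648)/(4.330747*l^6 - 15.303744*l^5 + 36.51852*l^4 - 50.64192*l^3 + 51.97728*l^2 - 31.002624*l + 12.487168)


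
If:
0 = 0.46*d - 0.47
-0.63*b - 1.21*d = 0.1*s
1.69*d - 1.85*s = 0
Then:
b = -2.11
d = 1.02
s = 0.93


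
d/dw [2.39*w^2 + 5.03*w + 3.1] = 4.78*w + 5.03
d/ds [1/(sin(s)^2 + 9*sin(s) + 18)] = -(2*sin(s) + 9)*cos(s)/(sin(s)^2 + 9*sin(s) + 18)^2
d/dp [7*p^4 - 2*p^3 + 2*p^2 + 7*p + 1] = 28*p^3 - 6*p^2 + 4*p + 7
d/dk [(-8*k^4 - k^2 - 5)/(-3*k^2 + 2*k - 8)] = 2*(24*k^5 - 24*k^4 + 128*k^3 - k^2 - 7*k + 5)/(9*k^4 - 12*k^3 + 52*k^2 - 32*k + 64)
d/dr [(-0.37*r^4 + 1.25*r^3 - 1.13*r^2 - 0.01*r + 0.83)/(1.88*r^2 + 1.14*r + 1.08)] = (-1.3912*r^5 + 1.0846*r^4 + 1.2516*r^3 + 2.7806*r^2 - 5.5616*r - 0.957)/(3.5344*r^4 + 4.2864*r^3 + 5.3604*r^2 + 2.4624*r + 1.1664)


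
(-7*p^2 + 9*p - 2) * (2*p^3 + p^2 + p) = -14*p^5 + 11*p^4 - 2*p^3 + 7*p^2 - 2*p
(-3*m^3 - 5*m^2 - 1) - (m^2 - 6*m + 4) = -3*m^3 - 6*m^2 + 6*m - 5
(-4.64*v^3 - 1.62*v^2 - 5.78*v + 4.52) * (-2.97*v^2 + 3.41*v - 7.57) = 13.7808*v^5 - 11.011*v^4 + 46.7672*v^3 - 20.8708*v^2 + 59.1678*v - 34.2164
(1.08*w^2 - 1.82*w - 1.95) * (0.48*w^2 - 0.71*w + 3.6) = 0.5184*w^4 - 1.6404*w^3 + 4.2442*w^2 - 5.1675*w - 7.02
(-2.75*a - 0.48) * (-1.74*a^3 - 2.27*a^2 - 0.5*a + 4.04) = 4.785*a^4 + 7.0777*a^3 + 2.4646*a^2 - 10.87*a - 1.9392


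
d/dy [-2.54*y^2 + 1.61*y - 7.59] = 1.61 - 5.08*y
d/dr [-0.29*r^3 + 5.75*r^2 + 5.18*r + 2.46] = -0.87*r^2 + 11.5*r + 5.18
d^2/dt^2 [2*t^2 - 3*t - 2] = 4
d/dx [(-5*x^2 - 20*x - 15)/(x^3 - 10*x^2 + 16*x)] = 5*(x^4 + 8*x^3 - 47*x^2 - 60*x + 48)/(x^2*(x^4 - 20*x^3 + 132*x^2 - 320*x + 256))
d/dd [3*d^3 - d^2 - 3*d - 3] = 9*d^2 - 2*d - 3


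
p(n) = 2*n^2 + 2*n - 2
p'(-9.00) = -34.00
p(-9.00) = 142.00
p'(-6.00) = -22.00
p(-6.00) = 58.00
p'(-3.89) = -13.56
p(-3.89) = 20.48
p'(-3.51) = -12.04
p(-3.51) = 15.62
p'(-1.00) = -2.00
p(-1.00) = -2.00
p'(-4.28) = -15.12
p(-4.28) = 26.08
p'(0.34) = 3.36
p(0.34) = -1.09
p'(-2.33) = -7.32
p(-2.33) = 4.20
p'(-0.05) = 1.80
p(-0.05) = -2.10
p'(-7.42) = -27.68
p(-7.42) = 93.27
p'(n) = 4*n + 2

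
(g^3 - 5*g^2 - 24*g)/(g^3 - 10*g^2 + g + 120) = g/(g - 5)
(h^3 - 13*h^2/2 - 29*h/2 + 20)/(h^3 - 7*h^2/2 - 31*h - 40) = (h - 1)/(h + 2)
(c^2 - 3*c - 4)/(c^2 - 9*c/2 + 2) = 2*(c + 1)/(2*c - 1)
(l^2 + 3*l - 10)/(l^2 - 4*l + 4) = (l + 5)/(l - 2)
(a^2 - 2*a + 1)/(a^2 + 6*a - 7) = (a - 1)/(a + 7)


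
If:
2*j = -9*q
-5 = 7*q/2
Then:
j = 45/7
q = -10/7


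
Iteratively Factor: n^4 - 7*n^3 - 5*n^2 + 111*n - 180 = (n - 5)*(n^3 - 2*n^2 - 15*n + 36) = (n - 5)*(n - 3)*(n^2 + n - 12) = (n - 5)*(n - 3)*(n + 4)*(n - 3)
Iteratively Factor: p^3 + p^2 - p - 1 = (p + 1)*(p^2 - 1) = (p - 1)*(p + 1)*(p + 1)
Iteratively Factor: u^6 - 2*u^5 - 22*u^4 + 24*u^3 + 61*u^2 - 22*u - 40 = (u + 1)*(u^5 - 3*u^4 - 19*u^3 + 43*u^2 + 18*u - 40) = (u + 1)*(u + 4)*(u^4 - 7*u^3 + 9*u^2 + 7*u - 10) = (u - 1)*(u + 1)*(u + 4)*(u^3 - 6*u^2 + 3*u + 10) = (u - 5)*(u - 1)*(u + 1)*(u + 4)*(u^2 - u - 2) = (u - 5)*(u - 1)*(u + 1)^2*(u + 4)*(u - 2)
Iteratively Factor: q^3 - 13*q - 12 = (q + 1)*(q^2 - q - 12) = (q + 1)*(q + 3)*(q - 4)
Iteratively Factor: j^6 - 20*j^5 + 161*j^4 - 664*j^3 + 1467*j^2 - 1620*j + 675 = (j - 3)*(j^5 - 17*j^4 + 110*j^3 - 334*j^2 + 465*j - 225) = (j - 3)^2*(j^4 - 14*j^3 + 68*j^2 - 130*j + 75) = (j - 3)^2*(j - 1)*(j^3 - 13*j^2 + 55*j - 75) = (j - 5)*(j - 3)^2*(j - 1)*(j^2 - 8*j + 15) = (j - 5)^2*(j - 3)^2*(j - 1)*(j - 3)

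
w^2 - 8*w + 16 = (w - 4)^2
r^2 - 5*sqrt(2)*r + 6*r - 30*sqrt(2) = (r + 6)*(r - 5*sqrt(2))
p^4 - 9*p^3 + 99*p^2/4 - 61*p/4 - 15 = (p - 4)*(p - 3)*(p - 5/2)*(p + 1/2)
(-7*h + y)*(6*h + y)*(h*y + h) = -42*h^3*y - 42*h^3 - h^2*y^2 - h^2*y + h*y^3 + h*y^2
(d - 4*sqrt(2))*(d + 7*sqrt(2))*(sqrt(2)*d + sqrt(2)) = sqrt(2)*d^3 + sqrt(2)*d^2 + 6*d^2 - 56*sqrt(2)*d + 6*d - 56*sqrt(2)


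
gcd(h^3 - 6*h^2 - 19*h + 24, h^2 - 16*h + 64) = h - 8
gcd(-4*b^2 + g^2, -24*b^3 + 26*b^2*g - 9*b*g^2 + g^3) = 2*b - g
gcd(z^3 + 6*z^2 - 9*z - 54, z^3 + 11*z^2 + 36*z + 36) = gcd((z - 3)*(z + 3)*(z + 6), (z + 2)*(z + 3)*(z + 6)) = z^2 + 9*z + 18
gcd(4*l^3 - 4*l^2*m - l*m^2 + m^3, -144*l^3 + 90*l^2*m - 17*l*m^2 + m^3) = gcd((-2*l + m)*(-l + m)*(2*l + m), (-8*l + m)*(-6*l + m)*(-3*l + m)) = 1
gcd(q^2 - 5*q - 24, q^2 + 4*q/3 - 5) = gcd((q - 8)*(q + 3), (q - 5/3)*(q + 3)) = q + 3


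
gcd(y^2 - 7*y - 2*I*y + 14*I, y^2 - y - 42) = y - 7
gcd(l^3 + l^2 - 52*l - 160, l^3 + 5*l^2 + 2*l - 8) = l + 4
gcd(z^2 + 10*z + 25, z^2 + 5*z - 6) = 1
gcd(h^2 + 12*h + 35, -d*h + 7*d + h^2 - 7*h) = 1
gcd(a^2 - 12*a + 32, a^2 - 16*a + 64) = a - 8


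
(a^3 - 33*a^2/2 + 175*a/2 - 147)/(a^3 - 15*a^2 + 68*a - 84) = (a - 7/2)/(a - 2)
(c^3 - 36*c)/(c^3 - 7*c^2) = (c^2 - 36)/(c*(c - 7))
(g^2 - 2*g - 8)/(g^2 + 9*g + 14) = (g - 4)/(g + 7)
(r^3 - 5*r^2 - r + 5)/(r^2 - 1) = r - 5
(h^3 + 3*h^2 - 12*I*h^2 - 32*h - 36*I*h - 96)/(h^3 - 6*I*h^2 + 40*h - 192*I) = (h + 3)/(h + 6*I)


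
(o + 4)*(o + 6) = o^2 + 10*o + 24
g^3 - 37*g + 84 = (g - 4)*(g - 3)*(g + 7)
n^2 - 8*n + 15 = (n - 5)*(n - 3)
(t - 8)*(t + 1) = t^2 - 7*t - 8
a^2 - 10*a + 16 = (a - 8)*(a - 2)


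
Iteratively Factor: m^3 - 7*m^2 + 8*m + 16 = (m - 4)*(m^2 - 3*m - 4) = (m - 4)^2*(m + 1)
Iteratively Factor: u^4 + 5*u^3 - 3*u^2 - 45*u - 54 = (u + 3)*(u^3 + 2*u^2 - 9*u - 18) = (u + 2)*(u + 3)*(u^2 - 9) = (u - 3)*(u + 2)*(u + 3)*(u + 3)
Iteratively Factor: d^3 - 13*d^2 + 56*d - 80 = (d - 4)*(d^2 - 9*d + 20) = (d - 5)*(d - 4)*(d - 4)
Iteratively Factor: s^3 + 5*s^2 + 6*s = (s + 3)*(s^2 + 2*s) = s*(s + 3)*(s + 2)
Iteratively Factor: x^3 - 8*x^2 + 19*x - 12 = (x - 4)*(x^2 - 4*x + 3) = (x - 4)*(x - 3)*(x - 1)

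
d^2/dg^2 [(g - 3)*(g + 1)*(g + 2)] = 6*g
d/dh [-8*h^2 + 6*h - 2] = 6 - 16*h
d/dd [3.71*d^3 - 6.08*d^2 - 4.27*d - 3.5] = 11.13*d^2 - 12.16*d - 4.27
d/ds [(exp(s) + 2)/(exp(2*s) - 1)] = (-2*(exp(s) + 2)*exp(s) + exp(2*s) - 1)*exp(s)/(1 - exp(2*s))^2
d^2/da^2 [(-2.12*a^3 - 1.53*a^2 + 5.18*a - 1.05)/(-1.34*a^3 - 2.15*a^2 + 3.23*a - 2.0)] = (1.4210854715202e-14*a^7 - 6.72090399999996*a^6 - 0.752543999999972*a^5 - 95.3632440000001*a^4 - 54.480386*a^3 + 46.79769*a^2 + 123.88965*a - 41.80651)/(2.406104*a^9 + 11.58162*a^8 + 1.183086*a^7 - 35.121805*a^6 + 31.720233*a^5 + 43.088805*a^4 - 100.952267*a^3 + 88.3974*a^2 - 38.76*a + 8.0)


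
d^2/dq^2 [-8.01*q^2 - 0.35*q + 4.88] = -16.0200000000000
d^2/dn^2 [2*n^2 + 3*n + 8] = 4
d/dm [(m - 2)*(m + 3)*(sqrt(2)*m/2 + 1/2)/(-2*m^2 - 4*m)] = (-sqrt(2)*m^4 - 4*sqrt(2)*m^3 - 8*sqrt(2)*m^2 - m^2 - 12*m - 12)/(4*m^2*(m^2 + 4*m + 4))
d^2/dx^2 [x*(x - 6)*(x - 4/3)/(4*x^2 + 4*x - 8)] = 5*(11*x^3 - 30*x^2 + 36*x - 8)/(6*(x^6 + 3*x^5 - 3*x^4 - 11*x^3 + 6*x^2 + 12*x - 8))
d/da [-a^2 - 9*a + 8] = -2*a - 9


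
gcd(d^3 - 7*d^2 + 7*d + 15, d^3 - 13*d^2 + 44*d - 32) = 1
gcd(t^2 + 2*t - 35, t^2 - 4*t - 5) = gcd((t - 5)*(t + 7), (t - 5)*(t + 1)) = t - 5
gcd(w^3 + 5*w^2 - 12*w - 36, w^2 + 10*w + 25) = 1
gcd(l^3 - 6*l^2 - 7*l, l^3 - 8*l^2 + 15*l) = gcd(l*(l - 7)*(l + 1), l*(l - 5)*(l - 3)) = l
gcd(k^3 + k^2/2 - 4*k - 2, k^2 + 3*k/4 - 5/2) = k + 2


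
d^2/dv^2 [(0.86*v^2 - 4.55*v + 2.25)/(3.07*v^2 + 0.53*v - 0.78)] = (-1.4210854715202e-14*v^4 - 88.565202*v^3 + 139.592286*v^2 - 43.40673*v + 9.324258)/(28.934443*v^6 + 14.985591*v^5 - 19.467177*v^4 - 7.465951*v^3 + 4.946058*v^2 + 0.967356*v - 0.474552)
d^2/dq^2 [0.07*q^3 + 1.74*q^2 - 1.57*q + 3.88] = 0.42*q + 3.48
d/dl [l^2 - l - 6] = 2*l - 1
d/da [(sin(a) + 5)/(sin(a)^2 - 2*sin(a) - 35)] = -cos(a)/(sin(a) - 7)^2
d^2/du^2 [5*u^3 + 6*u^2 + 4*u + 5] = 30*u + 12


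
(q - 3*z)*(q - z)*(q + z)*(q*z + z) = q^4*z - 3*q^3*z^2 + q^3*z - q^2*z^3 - 3*q^2*z^2 + 3*q*z^4 - q*z^3 + 3*z^4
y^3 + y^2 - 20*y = y*(y - 4)*(y + 5)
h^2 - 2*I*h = h*(h - 2*I)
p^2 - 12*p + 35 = (p - 7)*(p - 5)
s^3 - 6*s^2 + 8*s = s*(s - 4)*(s - 2)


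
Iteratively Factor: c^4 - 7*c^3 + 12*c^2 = (c)*(c^3 - 7*c^2 + 12*c) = c^2*(c^2 - 7*c + 12) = c^2*(c - 4)*(c - 3)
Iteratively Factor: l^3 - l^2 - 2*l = (l + 1)*(l^2 - 2*l) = (l - 2)*(l + 1)*(l)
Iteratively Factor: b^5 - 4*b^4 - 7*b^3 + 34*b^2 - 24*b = (b + 3)*(b^4 - 7*b^3 + 14*b^2 - 8*b) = (b - 1)*(b + 3)*(b^3 - 6*b^2 + 8*b) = b*(b - 1)*(b + 3)*(b^2 - 6*b + 8) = b*(b - 2)*(b - 1)*(b + 3)*(b - 4)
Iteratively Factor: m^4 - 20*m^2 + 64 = (m + 4)*(m^3 - 4*m^2 - 4*m + 16) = (m - 4)*(m + 4)*(m^2 - 4) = (m - 4)*(m - 2)*(m + 4)*(m + 2)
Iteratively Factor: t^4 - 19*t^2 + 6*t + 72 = (t - 3)*(t^3 + 3*t^2 - 10*t - 24) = (t - 3)*(t + 2)*(t^2 + t - 12) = (t - 3)^2*(t + 2)*(t + 4)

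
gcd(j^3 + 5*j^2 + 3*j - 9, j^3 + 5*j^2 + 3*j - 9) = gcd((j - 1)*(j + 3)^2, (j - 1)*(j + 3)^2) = j^3 + 5*j^2 + 3*j - 9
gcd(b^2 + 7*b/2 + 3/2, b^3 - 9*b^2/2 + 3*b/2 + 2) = b + 1/2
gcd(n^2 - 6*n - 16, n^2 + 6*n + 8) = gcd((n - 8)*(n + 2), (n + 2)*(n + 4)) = n + 2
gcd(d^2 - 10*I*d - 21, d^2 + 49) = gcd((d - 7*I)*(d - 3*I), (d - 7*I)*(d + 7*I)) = d - 7*I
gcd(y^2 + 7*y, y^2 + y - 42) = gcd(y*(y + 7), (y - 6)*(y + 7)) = y + 7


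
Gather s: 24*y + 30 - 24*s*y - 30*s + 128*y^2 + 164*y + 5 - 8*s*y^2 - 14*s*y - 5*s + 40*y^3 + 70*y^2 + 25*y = s*(-8*y^2 - 38*y - 35) + 40*y^3 + 198*y^2 + 213*y + 35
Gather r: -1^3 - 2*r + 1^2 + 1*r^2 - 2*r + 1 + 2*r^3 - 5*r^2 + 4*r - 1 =2*r^3 - 4*r^2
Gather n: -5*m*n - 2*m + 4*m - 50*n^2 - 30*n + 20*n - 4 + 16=2*m - 50*n^2 + n*(-5*m - 10) + 12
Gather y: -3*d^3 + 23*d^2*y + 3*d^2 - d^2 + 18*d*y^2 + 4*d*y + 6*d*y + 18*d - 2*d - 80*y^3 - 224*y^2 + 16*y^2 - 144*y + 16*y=-3*d^3 + 2*d^2 + 16*d - 80*y^3 + y^2*(18*d - 208) + y*(23*d^2 + 10*d - 128)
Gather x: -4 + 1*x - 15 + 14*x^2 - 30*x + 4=14*x^2 - 29*x - 15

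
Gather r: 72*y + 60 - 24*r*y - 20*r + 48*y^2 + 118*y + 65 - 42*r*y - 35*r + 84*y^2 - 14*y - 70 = r*(-66*y - 55) + 132*y^2 + 176*y + 55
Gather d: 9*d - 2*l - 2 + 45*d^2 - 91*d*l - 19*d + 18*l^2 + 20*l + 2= 45*d^2 + d*(-91*l - 10) + 18*l^2 + 18*l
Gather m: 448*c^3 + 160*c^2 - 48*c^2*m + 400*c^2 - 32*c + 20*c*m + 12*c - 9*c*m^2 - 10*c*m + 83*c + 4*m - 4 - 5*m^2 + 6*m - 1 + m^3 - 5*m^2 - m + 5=448*c^3 + 560*c^2 + 63*c + m^3 + m^2*(-9*c - 10) + m*(-48*c^2 + 10*c + 9)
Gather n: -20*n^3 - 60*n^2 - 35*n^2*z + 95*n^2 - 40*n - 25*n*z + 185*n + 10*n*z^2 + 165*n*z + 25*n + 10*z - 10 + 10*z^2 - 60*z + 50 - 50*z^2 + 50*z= -20*n^3 + n^2*(35 - 35*z) + n*(10*z^2 + 140*z + 170) - 40*z^2 + 40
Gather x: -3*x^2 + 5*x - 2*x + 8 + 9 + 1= -3*x^2 + 3*x + 18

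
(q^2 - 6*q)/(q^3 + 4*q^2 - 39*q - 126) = q/(q^2 + 10*q + 21)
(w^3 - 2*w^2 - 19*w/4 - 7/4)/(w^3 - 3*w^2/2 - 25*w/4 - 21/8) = 2*(w + 1)/(2*w + 3)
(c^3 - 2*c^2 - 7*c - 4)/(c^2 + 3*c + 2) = (c^2 - 3*c - 4)/(c + 2)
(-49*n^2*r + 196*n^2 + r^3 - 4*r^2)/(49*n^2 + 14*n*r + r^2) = (-7*n*r + 28*n + r^2 - 4*r)/(7*n + r)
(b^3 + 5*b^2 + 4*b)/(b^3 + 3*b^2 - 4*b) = (b + 1)/(b - 1)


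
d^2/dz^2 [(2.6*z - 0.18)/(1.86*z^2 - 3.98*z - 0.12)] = ((21.3656 - 29.016*z)*(-1.86*z^2 + 3.98*z + 0.12) - (2.6*z - 0.18)*(3.72*z - 3.98)*(7.44*z - 7.96))/(-1.86*z^2 + 3.98*z + 0.12)^3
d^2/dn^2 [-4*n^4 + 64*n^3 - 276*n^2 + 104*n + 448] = -48*n^2 + 384*n - 552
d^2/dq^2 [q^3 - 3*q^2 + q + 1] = 6*q - 6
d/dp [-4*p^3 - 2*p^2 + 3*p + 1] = -12*p^2 - 4*p + 3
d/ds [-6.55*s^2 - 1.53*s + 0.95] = -13.1*s - 1.53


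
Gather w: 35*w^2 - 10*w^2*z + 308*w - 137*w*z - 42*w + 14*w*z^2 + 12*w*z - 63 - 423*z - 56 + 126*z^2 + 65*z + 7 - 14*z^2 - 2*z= w^2*(35 - 10*z) + w*(14*z^2 - 125*z + 266) + 112*z^2 - 360*z - 112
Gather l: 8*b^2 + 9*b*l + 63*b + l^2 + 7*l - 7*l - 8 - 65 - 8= 8*b^2 + 9*b*l + 63*b + l^2 - 81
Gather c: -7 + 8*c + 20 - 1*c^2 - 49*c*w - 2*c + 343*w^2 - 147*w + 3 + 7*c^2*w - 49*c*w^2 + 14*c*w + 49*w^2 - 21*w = c^2*(7*w - 1) + c*(-49*w^2 - 35*w + 6) + 392*w^2 - 168*w + 16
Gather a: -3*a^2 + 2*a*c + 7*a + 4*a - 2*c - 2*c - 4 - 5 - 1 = -3*a^2 + a*(2*c + 11) - 4*c - 10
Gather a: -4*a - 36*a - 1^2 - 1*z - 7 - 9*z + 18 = -40*a - 10*z + 10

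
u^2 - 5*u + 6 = (u - 3)*(u - 2)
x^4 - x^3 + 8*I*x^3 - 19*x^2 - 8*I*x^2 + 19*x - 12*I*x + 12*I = (x - 1)*(x + I)*(x + 3*I)*(x + 4*I)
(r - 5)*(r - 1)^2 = r^3 - 7*r^2 + 11*r - 5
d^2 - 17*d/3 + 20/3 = (d - 4)*(d - 5/3)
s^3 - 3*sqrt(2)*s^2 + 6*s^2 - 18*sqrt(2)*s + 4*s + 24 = (s + 6)*(s - 2*sqrt(2))*(s - sqrt(2))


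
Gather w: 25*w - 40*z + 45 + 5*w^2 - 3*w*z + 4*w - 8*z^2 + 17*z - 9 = 5*w^2 + w*(29 - 3*z) - 8*z^2 - 23*z + 36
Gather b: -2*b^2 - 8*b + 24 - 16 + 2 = -2*b^2 - 8*b + 10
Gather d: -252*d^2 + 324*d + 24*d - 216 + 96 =-252*d^2 + 348*d - 120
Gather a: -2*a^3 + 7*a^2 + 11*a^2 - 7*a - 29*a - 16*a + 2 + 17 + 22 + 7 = -2*a^3 + 18*a^2 - 52*a + 48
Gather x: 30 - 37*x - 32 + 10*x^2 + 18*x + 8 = 10*x^2 - 19*x + 6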